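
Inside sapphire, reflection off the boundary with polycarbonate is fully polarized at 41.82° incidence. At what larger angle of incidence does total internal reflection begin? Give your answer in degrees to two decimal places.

From Brewster, n₂/n₁ = tan θ_B = tan 41.82° = 0.8947.
Then sin θ_c = n₂/n₁ = 0.8947, so θ_c = arcsin 0.8947 = 63.47°.

θ_c ≈ 63.47°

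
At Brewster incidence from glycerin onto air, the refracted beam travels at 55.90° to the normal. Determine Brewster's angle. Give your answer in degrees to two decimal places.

Brewster's condition makes the reflected and refracted beams perpendicular: θ_B + θ_t = 90°.
So θ_B = 90° − θ_t = 90° − 55.90° = 34.10°.

θ_B ≈ 34.10°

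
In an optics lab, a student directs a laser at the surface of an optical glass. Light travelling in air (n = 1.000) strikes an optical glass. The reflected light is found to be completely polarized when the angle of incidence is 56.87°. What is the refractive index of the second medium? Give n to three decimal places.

n ≈ 1.532

At the polarizing angle, tan θ_B = n₂/n₁ with n₁ on the incident side (air) and n₂ on the transmitted side (an optical glass).
n₂ = n₁ tan θ_B = 1.000 × tan 56.87° = 1.532.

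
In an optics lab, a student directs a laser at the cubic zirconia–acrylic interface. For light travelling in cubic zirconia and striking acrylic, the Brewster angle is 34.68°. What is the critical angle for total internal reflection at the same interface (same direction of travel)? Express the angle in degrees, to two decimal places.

θ_c ≈ 43.78°

From Brewster, n₂/n₁ = tan θ_B = tan 34.68° = 0.6919.
Then sin θ_c = n₂/n₁ = 0.6919, so θ_c = arcsin 0.6919 = 43.78°.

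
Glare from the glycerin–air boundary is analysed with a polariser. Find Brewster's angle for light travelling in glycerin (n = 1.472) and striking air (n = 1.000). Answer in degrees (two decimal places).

θ_B ≈ 34.19°

Here n₂/n₁ = 1.000/1.472 = 0.6793, and Brewster's law gives tan θ_B = n₂/n₁.
θ_B = arctan(0.6793) = 34.19°.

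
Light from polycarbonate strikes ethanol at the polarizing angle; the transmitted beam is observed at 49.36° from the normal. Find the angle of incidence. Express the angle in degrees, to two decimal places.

Since the reflected and refracted rays are at right angles at the polarizing angle, θ_B + θ_t = 90°.
θ_B = 90° − 49.36° = 40.64°.

θ_B ≈ 40.64°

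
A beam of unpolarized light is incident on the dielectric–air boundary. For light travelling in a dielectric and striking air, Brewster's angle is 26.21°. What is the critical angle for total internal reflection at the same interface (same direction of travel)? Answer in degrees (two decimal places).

θ_c ≈ 29.49°

From Brewster, n₂/n₁ = tan θ_B = tan 26.21° = 0.4923.
Then sin θ_c = n₂/n₁ = 0.4923, so θ_c = arcsin 0.4923 = 29.49°.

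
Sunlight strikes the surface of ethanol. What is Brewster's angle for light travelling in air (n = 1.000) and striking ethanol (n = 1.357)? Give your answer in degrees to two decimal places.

θ_B ≈ 53.61°

The reflected p-component vanishes when tan θ_B = n₂/n₁.
Here n₂/n₁ = 1.357/1.000 = 1.3570, and Brewster's law gives tan θ_B = n₂/n₁.
θ_B = arctan(1.3570) = 53.61°.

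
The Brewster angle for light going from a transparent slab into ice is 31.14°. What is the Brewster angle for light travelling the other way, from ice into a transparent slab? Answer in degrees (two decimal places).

Reversing the direction swaps n₁ and n₂, so tan θ_B' = 1/tan θ_B and θ_B' = 90° − θ_B.
Hence θ_B' = 90° − 31.14° = 58.86°.

θ_B' ≈ 58.86°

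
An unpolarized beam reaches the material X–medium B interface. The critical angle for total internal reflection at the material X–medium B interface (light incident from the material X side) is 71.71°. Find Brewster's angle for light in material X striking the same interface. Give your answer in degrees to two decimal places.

θ_B ≈ 43.52°

n₂/n₁ = sin θ_c = sin 71.71° = 0.9495.
tan θ_B equals the same ratio, so θ_B = arctan(0.9495) = 43.52°.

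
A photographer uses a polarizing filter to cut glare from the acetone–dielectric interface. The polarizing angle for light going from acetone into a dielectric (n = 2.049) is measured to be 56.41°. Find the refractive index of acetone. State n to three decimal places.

n ≈ 1.361

Brewster's law: tan θ_B = n₂/n₁ (light incident in acetone, refracted into a dielectric).
n₁ = n₂ / tan θ_B = 2.049 / tan 56.41° = 1.361.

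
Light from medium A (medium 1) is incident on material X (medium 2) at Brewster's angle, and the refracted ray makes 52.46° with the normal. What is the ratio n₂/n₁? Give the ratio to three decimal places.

n₂/n₁ ≈ 0.768

At Brewster incidence θ_B = 90° − θ_t = 90° − 52.46° = 37.54°.
Then n₂/n₁ = tan θ_B = tan 37.54° = 0.768.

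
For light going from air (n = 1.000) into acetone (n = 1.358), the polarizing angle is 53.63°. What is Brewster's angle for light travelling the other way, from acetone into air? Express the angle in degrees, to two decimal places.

tan θ_B' = n₁/n₂ = 1/tan θ_B, so θ_B' = 90° − θ_B.
θ_B' = 90° − 53.63° = 36.37°.

θ_B' ≈ 36.37°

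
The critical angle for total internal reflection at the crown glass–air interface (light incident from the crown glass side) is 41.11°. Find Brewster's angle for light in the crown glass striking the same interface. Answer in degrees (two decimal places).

θ_B ≈ 33.33°

At the critical angle sin θ_c = n₂/n₁, giving n₂/n₁ = sin 41.11° = 0.6575.
Then tan θ_B = n₂/n₁ = 0.6575, so θ_B = arctan 0.6575 = 33.33°.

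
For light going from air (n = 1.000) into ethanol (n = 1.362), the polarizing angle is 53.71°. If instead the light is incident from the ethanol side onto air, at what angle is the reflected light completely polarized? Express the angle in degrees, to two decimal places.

Reversing the direction swaps n₁ and n₂, so tan θ_B' = 1/tan θ_B and θ_B' = 90° − θ_B.
Hence θ_B' = 90° − 53.71° = 36.29°.

θ_B' ≈ 36.29°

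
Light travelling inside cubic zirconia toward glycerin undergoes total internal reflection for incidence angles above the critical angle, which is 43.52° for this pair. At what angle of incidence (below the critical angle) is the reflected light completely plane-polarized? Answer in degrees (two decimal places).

n₂/n₁ = sin θ_c = sin 43.52° = 0.6886.
tan θ_B equals the same ratio, so θ_B = arctan(0.6886) = 34.55°.

θ_B ≈ 34.55°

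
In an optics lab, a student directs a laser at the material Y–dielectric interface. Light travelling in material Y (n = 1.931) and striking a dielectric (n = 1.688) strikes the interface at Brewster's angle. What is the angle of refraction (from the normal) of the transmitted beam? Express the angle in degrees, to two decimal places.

θ_t ≈ 48.84°

θ_B = arctan(n₂/n₁) = arctan(1.688/1.931) = 41.16°.
The refracted ray is perpendicular to the reflected ray, so θ_t = 90° − θ_B = 48.84°.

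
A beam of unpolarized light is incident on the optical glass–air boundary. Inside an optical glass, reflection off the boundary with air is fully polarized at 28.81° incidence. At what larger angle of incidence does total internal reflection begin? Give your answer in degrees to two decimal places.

From Brewster, n₂/n₁ = tan θ_B = tan 28.81° = 0.5500.
Then sin θ_c = n₂/n₁ = 0.5500, so θ_c = arcsin 0.5500 = 33.37°.

θ_c ≈ 33.37°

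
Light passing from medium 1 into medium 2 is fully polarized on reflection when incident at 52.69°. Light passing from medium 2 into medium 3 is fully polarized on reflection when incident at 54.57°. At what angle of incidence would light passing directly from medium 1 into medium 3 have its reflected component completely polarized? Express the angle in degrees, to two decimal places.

tan θ_B(1→2) = n₂/n₁ = tan 52.69° = 1.3122.
tan θ_B(2→3) = n₃/n₂ = tan 54.57° = 1.4056.
Multiplying, n₃/n₁ = 1.3122 × 1.4056 = 1.8444, and θ_B(1→3) = arctan 1.8444 = 61.53°.

θ_B ≈ 61.53°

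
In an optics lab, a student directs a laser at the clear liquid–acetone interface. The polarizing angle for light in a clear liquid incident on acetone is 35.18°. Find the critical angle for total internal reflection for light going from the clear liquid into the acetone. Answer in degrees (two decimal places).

θ_c ≈ 44.82°

tan θ_B = n₂/n₁ = tan 35.18° = 0.7049.
Total internal reflection: sin θ_c = n₂/n₁ = 0.7049.
θ_c = arcsin(0.7049) = 44.82°.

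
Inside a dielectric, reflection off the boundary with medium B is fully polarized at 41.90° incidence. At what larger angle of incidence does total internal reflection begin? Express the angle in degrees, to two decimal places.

From Brewster, n₂/n₁ = tan θ_B = tan 41.90° = 0.8972.
Then sin θ_c = n₂/n₁ = 0.8972, so θ_c = arcsin 0.8972 = 63.80°.

θ_c ≈ 63.80°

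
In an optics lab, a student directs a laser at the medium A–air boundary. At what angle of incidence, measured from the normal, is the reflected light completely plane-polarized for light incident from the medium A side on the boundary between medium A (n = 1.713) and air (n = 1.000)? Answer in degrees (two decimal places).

Here n₂/n₁ = 1.000/1.713 = 0.5838, and Brewster's law gives tan θ_B = n₂/n₁.
So θ_B = arctan 0.5838 = 30.28°.

θ_B ≈ 30.28°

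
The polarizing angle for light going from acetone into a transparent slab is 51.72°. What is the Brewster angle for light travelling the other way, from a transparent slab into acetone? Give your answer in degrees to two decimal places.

tan θ_B' = n₁/n₂ = 1/tan θ_B, so θ_B' = 90° − θ_B.
θ_B' = 90° − 51.72° = 38.28°.

θ_B' ≈ 38.28°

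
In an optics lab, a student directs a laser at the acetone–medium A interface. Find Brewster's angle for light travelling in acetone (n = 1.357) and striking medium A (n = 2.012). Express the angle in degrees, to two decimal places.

At Brewster's angle the reflected and refracted rays are perpendicular, which with Snell's law gives tan θ_B = n₂/n₁.
Here n₂/n₁ = 2.012/1.357 = 1.4827, and Brewster's law gives tan θ_B = n₂/n₁.
So θ_B = arctan 1.4827 = 56.00°.

θ_B ≈ 56.00°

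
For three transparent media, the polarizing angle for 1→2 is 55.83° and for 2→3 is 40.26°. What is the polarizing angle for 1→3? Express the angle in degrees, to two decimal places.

Each Brewster angle gives a ratio: n₂/n₁ = tan 55.83° = 1.4731, n₃/n₂ = tan 40.26° = 0.8469.
n₃/n₁ = 1.2475. Then tan θ_B(1→3) = n₃/n₁, so θ_B(1→3) = arctan(1.2475) = 51.28°.

θ_B ≈ 51.28°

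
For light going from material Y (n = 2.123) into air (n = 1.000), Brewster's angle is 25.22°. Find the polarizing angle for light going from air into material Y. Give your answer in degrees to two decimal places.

Reversing the direction swaps n₁ and n₂, so tan θ_B' = 1/tan θ_B and θ_B' = 90° − θ_B.
Hence θ_B' = 90° − 25.22° = 64.78°.

θ_B' ≈ 64.78°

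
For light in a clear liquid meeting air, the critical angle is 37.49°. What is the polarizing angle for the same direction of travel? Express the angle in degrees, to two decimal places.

θ_B ≈ 31.33°

sin θ_c = n₂/n₁, so n₂/n₁ = sin 37.49° = 0.6086.
Brewster: tan θ_B = n₂/n₁ = 0.6086.
θ_B = arctan(0.6086) = 31.33°.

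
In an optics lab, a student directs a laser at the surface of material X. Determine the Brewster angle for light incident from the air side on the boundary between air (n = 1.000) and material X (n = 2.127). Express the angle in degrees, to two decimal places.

θ_B ≈ 64.82°

Brewster's condition: tan θ_B = n₂/n₁ = 2.127/1.000 = 2.1270. Taking the arctangent, θ_B = 64.82°.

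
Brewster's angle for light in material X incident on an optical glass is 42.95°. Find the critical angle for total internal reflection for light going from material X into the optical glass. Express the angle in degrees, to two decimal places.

θ_c ≈ 68.57°

From Brewster, n₂/n₁ = tan θ_B = tan 42.95° = 0.9309.
Then sin θ_c = n₂/n₁ = 0.9309, so θ_c = arcsin 0.9309 = 68.57°.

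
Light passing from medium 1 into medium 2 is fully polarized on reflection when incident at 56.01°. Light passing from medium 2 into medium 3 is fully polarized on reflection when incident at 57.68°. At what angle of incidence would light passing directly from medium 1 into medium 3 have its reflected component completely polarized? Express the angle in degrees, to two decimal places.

n₂/n₁ = tan 56.01° = 1.4831 and n₃/n₂ = tan 57.68° = 1.5806.
So n₃/n₁ = (n₂/n₁)(n₃/n₂) = 1.4831 × 1.5806 = 2.3443.
θ_B(1→3) = arctan(2.3443) = 66.90°.

θ_B ≈ 66.90°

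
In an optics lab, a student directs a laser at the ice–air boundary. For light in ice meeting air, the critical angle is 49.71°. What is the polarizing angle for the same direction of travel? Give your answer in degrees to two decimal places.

n₂/n₁ = sin θ_c = sin 49.71° = 0.7628.
tan θ_B equals the same ratio, so θ_B = arctan(0.7628) = 37.34°.

θ_B ≈ 37.34°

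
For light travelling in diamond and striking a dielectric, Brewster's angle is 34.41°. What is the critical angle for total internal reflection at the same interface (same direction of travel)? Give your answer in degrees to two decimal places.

n₂/n₁ = tan 34.41° = 0.6850; the critical angle satisfies sin θ_c = n₂/n₁.
θ_c = arcsin(0.6850) = 43.23°.

θ_c ≈ 43.23°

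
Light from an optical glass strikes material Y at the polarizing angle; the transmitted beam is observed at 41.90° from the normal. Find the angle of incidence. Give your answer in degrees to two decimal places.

At Brewster's angle the reflected and refracted rays are perpendicular, so θ_B + θ_t = 90°.
So θ_B = 90° − θ_t = 90° − 41.90° = 48.10°.

θ_B ≈ 48.10°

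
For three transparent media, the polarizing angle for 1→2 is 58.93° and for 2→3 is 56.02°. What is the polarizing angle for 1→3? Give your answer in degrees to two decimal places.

θ_B ≈ 67.90°

Each Brewster angle gives a ratio: n₂/n₁ = tan 58.93° = 1.6597, n₃/n₂ = tan 56.02° = 1.4837.
So n₃/n₁ = (n₂/n₁)(n₃/n₂) = 1.6597 × 1.4837 = 2.4624.
θ_B(1→3) = arctan(2.4624) = 67.90°.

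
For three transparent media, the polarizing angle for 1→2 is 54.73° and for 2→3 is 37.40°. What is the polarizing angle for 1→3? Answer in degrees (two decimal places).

θ_B ≈ 47.23°

tan θ_B(1→2) = n₂/n₁ = tan 54.73° = 1.4139.
tan θ_B(2→3) = n₃/n₂ = tan 37.40° = 0.7646.
So n₃/n₁ = (n₂/n₁)(n₃/n₂) = 1.4139 × 0.7646 = 1.0810.
θ_B(1→3) = arctan(1.0810) = 47.23°.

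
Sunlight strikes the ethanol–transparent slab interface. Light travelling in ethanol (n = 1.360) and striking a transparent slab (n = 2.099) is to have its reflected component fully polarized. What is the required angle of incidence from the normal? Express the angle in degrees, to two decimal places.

At Brewster's angle the reflected and refracted rays are perpendicular, which with Snell's law gives tan θ_B = n₂/n₁.
Brewster's condition: tan θ_B = n₂/n₁ = 2.099/1.360 = 1.5434.
θ_B = arctan(1.5434) = 57.06°.

θ_B ≈ 57.06°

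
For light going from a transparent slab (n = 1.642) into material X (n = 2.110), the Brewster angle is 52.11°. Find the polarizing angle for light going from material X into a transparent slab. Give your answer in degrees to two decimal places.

The two Brewster angles are complementary: θ_B' = 90° − θ_B = 90° − 52.11° = 37.89°.

θ_B' ≈ 37.89°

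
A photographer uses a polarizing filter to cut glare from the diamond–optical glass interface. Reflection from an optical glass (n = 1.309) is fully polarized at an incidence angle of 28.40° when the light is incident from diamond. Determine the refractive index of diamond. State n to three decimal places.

n ≈ 2.421

Full polarization of the reflected beam means tan θ_B = n₂/n₁, where n₁ is the incident medium (diamond).
n₁ = n₂ / tan θ_B = 1.309 / tan 28.40° = 2.421.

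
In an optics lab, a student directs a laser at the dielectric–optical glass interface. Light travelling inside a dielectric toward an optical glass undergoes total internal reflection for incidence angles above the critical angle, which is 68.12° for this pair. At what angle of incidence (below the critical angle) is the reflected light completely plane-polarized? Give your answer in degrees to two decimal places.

n₂/n₁ = sin θ_c = sin 68.12° = 0.9280.
tan θ_B equals the same ratio, so θ_B = arctan(0.9280) = 42.86°.

θ_B ≈ 42.86°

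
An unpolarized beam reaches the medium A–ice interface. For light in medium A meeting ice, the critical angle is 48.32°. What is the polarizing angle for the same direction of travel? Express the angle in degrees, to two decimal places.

n₂/n₁ = sin θ_c = sin 48.32° = 0.7469.
tan θ_B equals the same ratio, so θ_B = arctan(0.7469) = 36.75°.

θ_B ≈ 36.75°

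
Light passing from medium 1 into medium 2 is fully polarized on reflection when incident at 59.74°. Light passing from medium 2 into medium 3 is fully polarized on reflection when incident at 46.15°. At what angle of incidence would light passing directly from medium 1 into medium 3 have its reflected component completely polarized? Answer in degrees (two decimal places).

Each Brewster angle gives a ratio: n₂/n₁ = tan 59.74° = 1.7140, n₃/n₂ = tan 46.15° = 1.0410.
n₃/n₁ = 1.7843. Then tan θ_B(1→3) = n₃/n₁, so θ_B(1→3) = arctan(1.7843) = 60.73°.

θ_B ≈ 60.73°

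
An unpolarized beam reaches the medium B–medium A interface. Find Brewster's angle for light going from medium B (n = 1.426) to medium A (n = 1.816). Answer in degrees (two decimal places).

The reflected p-component vanishes when tan θ_B = n₂/n₁.
tan θ_B = n₂/n₁ = 1.816/1.426 = 1.2735. Taking the arctangent, θ_B = 51.86°.

θ_B ≈ 51.86°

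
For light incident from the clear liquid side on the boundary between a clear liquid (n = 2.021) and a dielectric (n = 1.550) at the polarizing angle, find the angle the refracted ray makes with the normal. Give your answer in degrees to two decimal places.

tan θ_B = n₂/n₁ = 1.550/2.021 = 0.7669, so θ_B = 37.49°.
Since θ_B + θ_t = 90° at Brewster incidence, θ_t = 90° − 37.49° = 52.51°.

θ_t ≈ 52.51°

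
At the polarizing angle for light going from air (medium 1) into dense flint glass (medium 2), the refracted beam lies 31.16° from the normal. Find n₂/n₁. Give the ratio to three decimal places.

At Brewster incidence θ_B = 90° − θ_t = 90° − 31.16° = 58.84°.
tan θ_B = n₂/n₁, so n₂/n₁ = tan 58.84° = 1.654.

n₂/n₁ ≈ 1.654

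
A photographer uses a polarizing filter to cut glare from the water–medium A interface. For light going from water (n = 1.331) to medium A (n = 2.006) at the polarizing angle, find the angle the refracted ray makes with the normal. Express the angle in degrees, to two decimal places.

θ_t ≈ 33.56°

θ_B = arctan(n₂/n₁) = arctan(2.006/1.331) = 56.44°.
The refracted ray is perpendicular to the reflected ray, so θ_t = 90° − θ_B = 33.56°.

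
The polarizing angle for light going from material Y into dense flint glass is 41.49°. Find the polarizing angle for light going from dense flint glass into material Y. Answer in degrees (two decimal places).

The two Brewster angles are complementary: θ_B' = 90° − θ_B = 90° − 41.49° = 48.51°.

θ_B' ≈ 48.51°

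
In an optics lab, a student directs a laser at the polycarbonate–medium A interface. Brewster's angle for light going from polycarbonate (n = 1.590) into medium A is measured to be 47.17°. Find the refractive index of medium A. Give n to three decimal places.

Brewster's law: tan θ_B = n₂/n₁ (light incident in polycarbonate, refracted into medium A).
n₂ = n₁ tan θ_B = 1.590 × tan 47.17° = 1.715.

n ≈ 1.715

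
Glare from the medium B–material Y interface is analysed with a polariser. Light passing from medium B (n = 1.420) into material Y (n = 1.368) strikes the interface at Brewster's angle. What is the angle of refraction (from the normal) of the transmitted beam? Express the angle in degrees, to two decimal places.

tan θ_B = n₂/n₁ = 1.368/1.420 = 0.9634, so θ_B = 43.93°.
Since θ_B + θ_t = 90° at Brewster incidence, θ_t = 90° − 43.93° = 46.07°.

θ_t ≈ 46.07°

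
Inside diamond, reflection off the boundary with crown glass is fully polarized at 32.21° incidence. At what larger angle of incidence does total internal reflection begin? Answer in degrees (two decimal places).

n₂/n₁ = tan 32.21° = 0.6300; the critical angle satisfies sin θ_c = n₂/n₁.
θ_c = arcsin(0.6300) = 39.05°.

θ_c ≈ 39.05°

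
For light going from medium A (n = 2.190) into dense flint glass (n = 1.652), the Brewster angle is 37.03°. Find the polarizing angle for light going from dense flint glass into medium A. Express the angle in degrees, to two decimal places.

tan θ_B' = n₁/n₂ = 1/tan θ_B, so θ_B' = 90° − θ_B.
θ_B' = 90° − 37.03° = 52.97°.

θ_B' ≈ 52.97°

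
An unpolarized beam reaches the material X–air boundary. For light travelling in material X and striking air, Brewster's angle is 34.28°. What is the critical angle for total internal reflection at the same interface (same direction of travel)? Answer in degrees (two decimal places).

n₂/n₁ = tan 34.28° = 0.6816; the critical angle satisfies sin θ_c = n₂/n₁.
θ_c = arcsin(0.6816) = 42.97°.

θ_c ≈ 42.97°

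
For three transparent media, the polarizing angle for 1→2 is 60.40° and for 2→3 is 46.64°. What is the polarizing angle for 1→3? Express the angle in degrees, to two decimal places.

tan θ_B(1→2) = n₂/n₁ = tan 60.40° = 1.7603.
tan θ_B(2→3) = n₃/n₂ = tan 46.64° = 1.0590.
n₃/n₁ = 1.8641. Then tan θ_B(1→3) = n₃/n₁, so θ_B(1→3) = arctan(1.8641) = 61.79°.

θ_B ≈ 61.79°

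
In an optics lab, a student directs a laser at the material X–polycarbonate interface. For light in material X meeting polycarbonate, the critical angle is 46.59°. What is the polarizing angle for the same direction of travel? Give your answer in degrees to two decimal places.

sin θ_c = n₂/n₁, so n₂/n₁ = sin 46.59° = 0.7265.
Brewster: tan θ_B = n₂/n₁ = 0.7265.
θ_B = arctan(0.7265) = 36.00°.

θ_B ≈ 36.00°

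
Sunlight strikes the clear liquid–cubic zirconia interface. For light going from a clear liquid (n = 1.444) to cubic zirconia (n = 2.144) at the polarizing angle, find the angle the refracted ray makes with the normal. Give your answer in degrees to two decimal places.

tan θ_B = n₂/n₁ = 2.144/1.444 = 1.4848, so θ_B = 56.04°.
Since θ_B + θ_t = 90° at Brewster incidence, θ_t = 90° − 56.04° = 33.96°.

θ_t ≈ 33.96°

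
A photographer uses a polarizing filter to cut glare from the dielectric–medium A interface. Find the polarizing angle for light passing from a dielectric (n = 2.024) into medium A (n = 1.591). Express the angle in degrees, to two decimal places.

θ_B ≈ 38.17°

tan θ_B = n₂/n₁ = 1.591/2.024 = 0.7861. Taking the arctangent, θ_B = 38.17°.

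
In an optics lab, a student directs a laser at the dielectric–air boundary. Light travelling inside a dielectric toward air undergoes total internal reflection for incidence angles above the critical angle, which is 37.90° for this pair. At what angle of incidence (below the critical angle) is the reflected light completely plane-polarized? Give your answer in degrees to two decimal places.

θ_B ≈ 31.56°

At the critical angle sin θ_c = n₂/n₁, giving n₂/n₁ = sin 37.90° = 0.6143.
Then tan θ_B = n₂/n₁ = 0.6143, so θ_B = arctan 0.6143 = 31.56°.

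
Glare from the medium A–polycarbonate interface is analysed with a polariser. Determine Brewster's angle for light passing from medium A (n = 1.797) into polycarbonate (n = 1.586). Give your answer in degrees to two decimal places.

Brewster's condition: tan θ_B = n₂/n₁ = 1.586/1.797 = 0.8826.
So θ_B = arctan 0.8826 = 41.43°.

θ_B ≈ 41.43°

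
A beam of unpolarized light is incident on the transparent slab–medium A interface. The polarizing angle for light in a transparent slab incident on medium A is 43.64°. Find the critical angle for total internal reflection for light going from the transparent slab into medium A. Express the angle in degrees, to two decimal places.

θ_c ≈ 72.48°

tan θ_B = n₂/n₁ = tan 43.64° = 0.9536.
Total internal reflection: sin θ_c = n₂/n₁ = 0.9536.
θ_c = arcsin(0.9536) = 72.48°.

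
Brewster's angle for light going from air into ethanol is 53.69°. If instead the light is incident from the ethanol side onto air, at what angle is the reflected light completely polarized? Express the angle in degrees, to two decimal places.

θ_B' ≈ 36.31°

The two Brewster angles are complementary: θ_B' = 90° − θ_B = 90° − 53.69° = 36.31°.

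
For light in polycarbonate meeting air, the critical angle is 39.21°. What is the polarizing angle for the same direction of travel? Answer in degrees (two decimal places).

At the critical angle sin θ_c = n₂/n₁, giving n₂/n₁ = sin 39.21° = 0.6322.
Then tan θ_B = n₂/n₁ = 0.6322, so θ_B = arctan 0.6322 = 32.30°.

θ_B ≈ 32.30°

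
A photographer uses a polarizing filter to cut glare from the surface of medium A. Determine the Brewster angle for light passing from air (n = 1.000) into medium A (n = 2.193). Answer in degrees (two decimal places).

θ_B ≈ 65.49°

Here n₂/n₁ = 2.193/1.000 = 2.1930, and Brewster's law gives tan θ_B = n₂/n₁.
So θ_B = arctan 2.1930 = 65.49°.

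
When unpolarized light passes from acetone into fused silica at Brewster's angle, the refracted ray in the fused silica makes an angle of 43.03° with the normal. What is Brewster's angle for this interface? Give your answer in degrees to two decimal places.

θ_B ≈ 46.97°

At Brewster's angle the reflected and refracted rays are perpendicular, so θ_B + θ_t = 90°.
θ_B = 90° − 43.03° = 46.97°.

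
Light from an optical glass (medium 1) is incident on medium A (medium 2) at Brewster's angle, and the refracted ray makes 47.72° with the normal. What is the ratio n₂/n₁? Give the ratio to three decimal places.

At Brewster incidence θ_B = 90° − θ_t = 90° − 47.72° = 42.28°.
Then n₂/n₁ = tan θ_B = tan 42.28° = 0.909.

n₂/n₁ ≈ 0.909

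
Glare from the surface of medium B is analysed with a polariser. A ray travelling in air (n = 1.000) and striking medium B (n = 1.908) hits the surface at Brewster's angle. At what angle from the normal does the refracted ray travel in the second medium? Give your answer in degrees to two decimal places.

First find Brewster's angle: tan θ_B = 1.908/1.000 = 1.9080, giving θ_B = 62.34°.
At Brewster's angle the reflected and refracted rays are perpendicular, so θ_t = 90° − θ_B = 90° − 62.34° = 27.66°.

θ_t ≈ 27.66°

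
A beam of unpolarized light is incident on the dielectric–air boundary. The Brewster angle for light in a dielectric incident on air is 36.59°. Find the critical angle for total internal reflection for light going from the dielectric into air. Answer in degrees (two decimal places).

tan θ_B = n₂/n₁ = tan 36.59° = 0.7424.
Total internal reflection: sin θ_c = n₂/n₁ = 0.7424.
θ_c = arcsin(0.7424) = 47.94°.

θ_c ≈ 47.94°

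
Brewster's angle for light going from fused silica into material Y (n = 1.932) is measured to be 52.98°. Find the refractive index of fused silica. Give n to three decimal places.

n ≈ 1.457

At Brewster's angle, tan θ_B = n₂/n₁ with n₁ on the incident side (fused silica) and n₂ on the transmitted side (material Y).
n₁ = n₂ / tan θ_B = 1.932 / tan 52.98° = 1.457.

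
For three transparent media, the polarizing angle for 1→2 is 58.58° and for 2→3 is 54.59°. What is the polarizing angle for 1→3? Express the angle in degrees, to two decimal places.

Each Brewster angle gives a ratio: n₂/n₁ = tan 58.58° = 1.6370, n₃/n₂ = tan 54.59° = 1.4066.
So n₃/n₁ = (n₂/n₁)(n₃/n₂) = 1.6370 × 1.4066 = 2.3026.
θ_B(1→3) = arctan(2.3026) = 66.53°.

θ_B ≈ 66.53°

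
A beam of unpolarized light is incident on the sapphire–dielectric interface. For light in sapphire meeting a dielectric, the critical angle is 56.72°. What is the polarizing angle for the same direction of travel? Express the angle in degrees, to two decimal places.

n₂/n₁ = sin θ_c = sin 56.72° = 0.8360.
tan θ_B equals the same ratio, so θ_B = arctan(0.8360) = 39.90°.

θ_B ≈ 39.90°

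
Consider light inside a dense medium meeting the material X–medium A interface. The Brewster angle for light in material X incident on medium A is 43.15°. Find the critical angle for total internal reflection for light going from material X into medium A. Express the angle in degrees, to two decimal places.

tan θ_B = n₂/n₁ = tan 43.15° = 0.9374.
Total internal reflection: sin θ_c = n₂/n₁ = 0.9374.
θ_c = arcsin(0.9374) = 69.62°.

θ_c ≈ 69.62°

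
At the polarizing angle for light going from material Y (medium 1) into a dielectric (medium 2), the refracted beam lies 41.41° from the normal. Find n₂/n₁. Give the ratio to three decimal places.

At Brewster incidence θ_B = 90° − θ_t = 90° − 41.41° = 48.59°.
Then n₂/n₁ = tan θ_B = tan 48.59° = 1.134.

n₂/n₁ ≈ 1.134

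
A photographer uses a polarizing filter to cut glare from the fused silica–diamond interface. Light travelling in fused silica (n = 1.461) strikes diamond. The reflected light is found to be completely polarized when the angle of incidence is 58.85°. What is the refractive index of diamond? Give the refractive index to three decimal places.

n ≈ 2.417

Brewster's law: tan θ_B = n₂/n₁ (light incident in fused silica, refracted into diamond).
n₂ = n₁ tan θ_B = 1.461 × tan 58.85° = 2.417.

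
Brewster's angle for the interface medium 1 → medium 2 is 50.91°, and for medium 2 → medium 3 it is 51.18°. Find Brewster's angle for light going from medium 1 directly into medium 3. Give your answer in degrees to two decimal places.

θ_B ≈ 56.83°

n₂/n₁ = tan 50.91° = 1.2309 and n₃/n₂ = tan 51.18° = 1.2429.
So n₃/n₁ = (n₂/n₁)(n₃/n₂) = 1.2309 × 1.2429 = 1.5299.
θ_B(1→3) = arctan(1.5299) = 56.83°.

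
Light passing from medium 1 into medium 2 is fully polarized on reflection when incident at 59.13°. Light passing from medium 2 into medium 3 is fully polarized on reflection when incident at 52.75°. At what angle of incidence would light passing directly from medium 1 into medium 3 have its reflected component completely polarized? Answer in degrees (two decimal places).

θ_B ≈ 65.56°

tan θ_B(1→2) = n₂/n₁ = tan 59.13° = 1.6729.
tan θ_B(2→3) = n₃/n₂ = tan 52.75° = 1.3151.
Multiplying, n₃/n₁ = 1.6729 × 1.3151 = 2.1999, and θ_B(1→3) = arctan 2.1999 = 65.56°.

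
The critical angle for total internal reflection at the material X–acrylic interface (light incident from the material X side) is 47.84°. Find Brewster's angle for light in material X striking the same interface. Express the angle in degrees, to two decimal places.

θ_B ≈ 36.55°

n₂/n₁ = sin θ_c = sin 47.84° = 0.7413.
tan θ_B equals the same ratio, so θ_B = arctan(0.7413) = 36.55°.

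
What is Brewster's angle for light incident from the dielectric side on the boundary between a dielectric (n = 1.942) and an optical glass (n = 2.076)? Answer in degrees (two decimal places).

θ_B ≈ 46.91°

tan θ_B = n₂/n₁ = 2.076/1.942 = 1.0690.
θ_B = arctan(1.0690) = 46.91°.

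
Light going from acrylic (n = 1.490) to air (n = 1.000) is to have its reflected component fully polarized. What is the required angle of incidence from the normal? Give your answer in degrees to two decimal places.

At Brewster's angle the reflected and refracted rays are perpendicular, which with Snell's law gives tan θ_B = n₂/n₁.
Brewster's condition: tan θ_B = n₂/n₁ = 1.000/1.490 = 0.6711. Taking the arctangent, θ_B = 33.87°.

θ_B ≈ 33.87°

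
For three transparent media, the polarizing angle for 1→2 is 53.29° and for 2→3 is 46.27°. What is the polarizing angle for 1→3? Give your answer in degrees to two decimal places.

n₂/n₁ = tan 53.29° = 1.3411 and n₃/n₂ = tan 46.27° = 1.0453.
Multiplying, n₃/n₁ = 1.3411 × 1.0453 = 1.4019, and θ_B(1→3) = arctan 1.4019 = 54.50°.

θ_B ≈ 54.50°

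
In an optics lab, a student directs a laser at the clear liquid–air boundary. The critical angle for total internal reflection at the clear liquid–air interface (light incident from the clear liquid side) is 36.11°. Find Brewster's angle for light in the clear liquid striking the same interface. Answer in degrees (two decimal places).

θ_B ≈ 30.51°

sin θ_c = n₂/n₁, so n₂/n₁ = sin 36.11° = 0.5893.
Brewster: tan θ_B = n₂/n₁ = 0.5893.
θ_B = arctan(0.5893) = 30.51°.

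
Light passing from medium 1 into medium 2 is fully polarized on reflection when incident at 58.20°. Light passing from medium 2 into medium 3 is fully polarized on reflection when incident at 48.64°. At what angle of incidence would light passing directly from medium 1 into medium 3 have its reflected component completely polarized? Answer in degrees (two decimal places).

n₂/n₁ = tan 58.20° = 1.6128 and n₃/n₂ = tan 48.64° = 1.1359.
So n₃/n₁ = (n₂/n₁)(n₃/n₂) = 1.6128 × 1.1359 = 1.8320.
θ_B(1→3) = arctan(1.8320) = 61.37°.

θ_B ≈ 61.37°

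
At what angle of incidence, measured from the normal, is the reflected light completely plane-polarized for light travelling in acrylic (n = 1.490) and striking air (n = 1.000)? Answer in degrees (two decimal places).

At Brewster's angle the reflected and refracted rays are perpendicular, which with Snell's law gives tan θ_B = n₂/n₁.
Here n₂/n₁ = 1.000/1.490 = 0.6711, and Brewster's law gives tan θ_B = n₂/n₁.
θ_B = arctan(0.6711) = 33.87°.

θ_B ≈ 33.87°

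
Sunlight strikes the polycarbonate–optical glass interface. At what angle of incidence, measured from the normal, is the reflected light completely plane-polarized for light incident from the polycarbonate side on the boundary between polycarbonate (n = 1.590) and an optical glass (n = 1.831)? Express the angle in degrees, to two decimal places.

θ_B ≈ 49.03°

The reflected p-component vanishes when tan θ_B = n₂/n₁.
tan θ_B = n₂/n₁ = 1.831/1.590 = 1.1516.
So θ_B = arctan 1.1516 = 49.03°.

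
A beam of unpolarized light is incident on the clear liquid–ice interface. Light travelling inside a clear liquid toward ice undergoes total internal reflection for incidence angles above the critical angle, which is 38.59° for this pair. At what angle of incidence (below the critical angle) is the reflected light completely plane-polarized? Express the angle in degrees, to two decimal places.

θ_B ≈ 31.95°

n₂/n₁ = sin θ_c = sin 38.59° = 0.6237.
tan θ_B equals the same ratio, so θ_B = arctan(0.6237) = 31.95°.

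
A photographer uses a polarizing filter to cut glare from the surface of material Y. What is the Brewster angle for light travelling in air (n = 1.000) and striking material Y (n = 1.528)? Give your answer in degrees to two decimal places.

tan θ_B = n₂/n₁ = 1.528/1.000 = 1.5280.
So θ_B = arctan 1.5280 = 56.80°.

θ_B ≈ 56.80°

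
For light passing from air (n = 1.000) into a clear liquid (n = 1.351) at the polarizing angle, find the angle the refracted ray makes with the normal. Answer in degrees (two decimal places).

First find Brewster's angle: tan θ_B = 1.351/1.000 = 1.3510, giving θ_B = 53.49°.
The refracted ray is perpendicular to the reflected ray, so θ_t = 90° − θ_B = 36.51°.

θ_t ≈ 36.51°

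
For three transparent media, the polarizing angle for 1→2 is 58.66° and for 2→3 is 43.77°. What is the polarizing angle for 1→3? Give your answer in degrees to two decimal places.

θ_B ≈ 57.56°

Each Brewster angle gives a ratio: n₂/n₁ = tan 58.66° = 1.6421, n₃/n₂ = tan 43.77° = 0.9580.
So n₃/n₁ = (n₂/n₁)(n₃/n₂) = 1.6421 × 0.9580 = 1.5731.
θ_B(1→3) = arctan(1.5731) = 57.56°.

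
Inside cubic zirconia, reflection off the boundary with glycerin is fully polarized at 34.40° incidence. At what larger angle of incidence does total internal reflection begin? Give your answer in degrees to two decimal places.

θ_c ≈ 43.21°

From Brewster, n₂/n₁ = tan θ_B = tan 34.40° = 0.6847.
Then sin θ_c = n₂/n₁ = 0.6847, so θ_c = arcsin 0.6847 = 43.21°.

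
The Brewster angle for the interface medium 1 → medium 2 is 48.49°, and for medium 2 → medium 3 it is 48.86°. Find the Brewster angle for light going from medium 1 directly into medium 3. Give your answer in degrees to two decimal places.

tan θ_B(1→2) = n₂/n₁ = tan 48.49° = 1.1299.
tan θ_B(2→3) = n₃/n₂ = tan 48.86° = 1.1447.
n₃/n₁ = 1.2934. Then tan θ_B(1→3) = n₃/n₁, so θ_B(1→3) = arctan(1.2934) = 52.29°.

θ_B ≈ 52.29°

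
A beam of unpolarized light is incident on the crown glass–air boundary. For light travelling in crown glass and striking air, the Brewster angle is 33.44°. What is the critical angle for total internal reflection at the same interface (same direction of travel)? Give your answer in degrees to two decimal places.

θ_c ≈ 41.33°

From Brewster, n₂/n₁ = tan θ_B = tan 33.44° = 0.6604.
Then sin θ_c = n₂/n₁ = 0.6604, so θ_c = arcsin 0.6604 = 41.33°.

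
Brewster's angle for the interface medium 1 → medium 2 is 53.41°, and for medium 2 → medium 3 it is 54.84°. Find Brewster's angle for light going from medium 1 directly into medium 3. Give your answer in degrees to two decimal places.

Each Brewster angle gives a ratio: n₂/n₁ = tan 53.41° = 1.3470, n₃/n₂ = tan 54.84° = 1.4197.
n₃/n₁ = 1.9123. Then tan θ_B(1→3) = n₃/n₁, so θ_B(1→3) = arctan(1.9123) = 62.39°.

θ_B ≈ 62.39°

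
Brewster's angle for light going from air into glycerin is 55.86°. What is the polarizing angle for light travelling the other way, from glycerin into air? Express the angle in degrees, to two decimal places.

tan θ_B' = n₁/n₂ = 1/tan θ_B, so θ_B' = 90° − θ_B.
θ_B' = 90° − 55.86° = 34.14°.

θ_B' ≈ 34.14°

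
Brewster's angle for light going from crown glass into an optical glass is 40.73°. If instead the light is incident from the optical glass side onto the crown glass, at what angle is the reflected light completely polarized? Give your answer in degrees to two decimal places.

θ_B' ≈ 49.27°

tan θ_B' = n₁/n₂ = 1/tan θ_B, so θ_B' = 90° − θ_B.
θ_B' = 90° − 40.73° = 49.27°.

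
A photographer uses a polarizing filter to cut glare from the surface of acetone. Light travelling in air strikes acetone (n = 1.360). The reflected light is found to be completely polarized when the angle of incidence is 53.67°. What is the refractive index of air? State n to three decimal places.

At Brewster's angle, tan θ_B = n₂/n₁ with n₁ on the incident side (air) and n₂ on the transmitted side (acetone).
n₁ = n₂ / tan θ_B = 1.360 / tan 53.67° = 1.000.

n ≈ 1.000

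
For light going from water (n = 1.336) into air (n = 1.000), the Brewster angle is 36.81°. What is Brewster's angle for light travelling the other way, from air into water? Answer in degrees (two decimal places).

The two Brewster angles are complementary: θ_B' = 90° − θ_B = 90° − 36.81° = 53.19°.

θ_B' ≈ 53.19°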